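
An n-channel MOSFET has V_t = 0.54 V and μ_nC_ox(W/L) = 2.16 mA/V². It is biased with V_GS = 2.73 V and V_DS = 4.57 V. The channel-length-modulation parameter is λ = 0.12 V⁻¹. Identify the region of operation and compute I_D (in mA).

V_ov = V_GS − V_t = 2.73 − 0.54 = 2.19 V.
Since V_DS = 4.57 V ≥ V_ov = 2.19 V, the device is in saturation.
I_D = ½ k_n V_ov² (1 + λ V_DS) = 0.5 × 2.16 × 2.19² × (1 + 0.12 × 4.57) = 8.02 mA.

Saturation; I_D = 8.02 mA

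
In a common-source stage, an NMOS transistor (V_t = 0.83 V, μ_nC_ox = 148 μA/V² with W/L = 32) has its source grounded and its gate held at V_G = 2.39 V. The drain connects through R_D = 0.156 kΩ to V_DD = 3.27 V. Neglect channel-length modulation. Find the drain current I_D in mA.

I_D = 5.76 mA

V_GS = V_G = 2.39 V, so V_ov = 2.39 − 0.83 = 1.56 V.
k_n = μ_nC_ox · (W/L) = 4.736 mA/V².
Assume saturation: I_D = ½ k_n V_ov² = 0.5 × 4.736 × 1.56² = 5.76 mA, giving V_DS = V_DD − I_D R_D = 3.27 − 5.76 × 0.156 = 2.37 V.
V_DS = 2.37 V ≥ V_ov = 1.56 V, confirming saturation.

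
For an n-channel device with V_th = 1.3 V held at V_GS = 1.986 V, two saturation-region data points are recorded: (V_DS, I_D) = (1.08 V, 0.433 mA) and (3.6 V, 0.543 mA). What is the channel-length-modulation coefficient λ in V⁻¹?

λ = 0.113 V⁻¹

With V_GS fixed, I_D ∝ (1 + λ V_DS) in saturation, so I_D2/I_D1 = (1 + λ V_DS2)/(1 + λ V_DS1).
0.543/0.433 = 1.254 = (1 + 3.6 λ)/(1 + 1.08 λ).
Solving: λ (I_D1 V_DS2 − I_D2 V_DS1) = I_D2 − I_D1, so λ = (0.543 − 0.433) / (0.433 × 3.6 − 0.543 × 1.08) = 0.11 / 0.972 = 0.113 V⁻¹.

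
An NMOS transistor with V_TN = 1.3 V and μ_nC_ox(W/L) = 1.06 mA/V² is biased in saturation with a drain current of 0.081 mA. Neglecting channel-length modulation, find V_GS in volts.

V_GS = 1.69 V

In saturation I_D = ½ k_n (V_GS − V_TN)², so V_GS − V_TN = √(2 I_D / k_n) = √(2 × 0.081 / 1.06) = 0.391 V.
V_GS = 1.3 + 0.391 = 1.69 V.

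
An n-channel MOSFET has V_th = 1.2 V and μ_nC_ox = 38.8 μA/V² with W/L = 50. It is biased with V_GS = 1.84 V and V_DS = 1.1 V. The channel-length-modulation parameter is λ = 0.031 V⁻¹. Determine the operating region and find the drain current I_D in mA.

k_n = μ_nC_ox · (W/L) = 1.94 mA/V².
V_ov = V_GS − V_th = 1.84 − 1.2 = 0.64 V.
Since V_DS = 1.1 V ≥ V_ov = 0.64 V, the device is in saturation.
I_D = ½ k_n V_ov² (1 + λ V_DS) = 0.5 × 1.94 × 0.64² × (1 + 0.031 × 1.1) = 0.411 mA.

Saturation; I_D = 0.411 mA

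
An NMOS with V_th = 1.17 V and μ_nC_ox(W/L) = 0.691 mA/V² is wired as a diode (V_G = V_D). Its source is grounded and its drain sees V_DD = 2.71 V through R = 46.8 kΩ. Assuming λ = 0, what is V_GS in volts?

V_GS = 1.45 V

With gate tied to drain, V_GS = V_DS ≥ V_GS − V_th, so the device is in saturation.
KCL at the drain: ½ k_n (V_GS − V_th)² = (V_DD − V_GS)/R.
Let x = V_GS − 1.17. Then 16.2 x² + x − 1.54 = 0, giving x = 0.279 V (positive root), so V_GS = 1.45 V.
I_D = (V_DD − V_GS)/R = (2.71 − 1.45) / 46.8 = 0.0269 mA.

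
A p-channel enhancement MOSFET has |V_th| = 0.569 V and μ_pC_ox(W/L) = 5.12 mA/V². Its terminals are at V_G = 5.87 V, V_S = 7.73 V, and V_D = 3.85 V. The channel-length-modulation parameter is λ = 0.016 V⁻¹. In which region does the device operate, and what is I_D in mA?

Saturation; I_D = 4.53 mA

V_SG = V_S − V_G = 7.73 − 5.87 = 1.86 V; V_SD = V_S − V_D = 7.73 − 3.85 = 3.88 V.
V_ov = V_SG − |V_th| = 1.86 − 0.569 = 1.29 V.
Since V_SD = 3.88 V ≥ V_ov = 1.29 V, the device is in saturation.
I_D = ½ k_p V_ov² (1 + λ V_SD) = 0.5 × 5.12 × 1.29² × (1 + 0.016 × 3.88) = 4.53 mA.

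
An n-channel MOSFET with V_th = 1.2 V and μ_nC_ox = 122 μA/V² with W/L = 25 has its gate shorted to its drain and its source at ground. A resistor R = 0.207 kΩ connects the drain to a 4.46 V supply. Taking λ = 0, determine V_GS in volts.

With gate tied to drain, V_GS = V_DS ≥ V_GS − V_th, so the device is in saturation.
k_n = μ_nC_ox · (W/L) = 3.05 mA/V².
KCL at the drain: ½ k_n (V_GS − V_th)² = (V_DD − V_GS)/R.
Let x = V_GS − 1.2. Then 0.316 x² + x − 3.26 = 0, giving x = 2 V (positive root), so V_GS = 3.2 V.
I_D = (V_DD − V_GS)/R = (4.46 − 3.2) / 0.207 = 6.09 mA.

V_GS = 3.20 V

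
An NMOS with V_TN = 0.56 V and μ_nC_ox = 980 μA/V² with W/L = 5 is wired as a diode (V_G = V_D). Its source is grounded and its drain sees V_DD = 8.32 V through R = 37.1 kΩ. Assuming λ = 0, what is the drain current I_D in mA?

I_D = 0.201 mA

With gate tied to drain, V_GS = V_DS ≥ V_GS − V_TN, so the device is in saturation.
k_n = μ_nC_ox · (W/L) = 4.9 mA/V².
KCL at the drain: ½ k_n (V_GS − V_TN)² = (V_DD − V_GS)/R.
Let x = V_GS − 0.56. Then 90.9 x² + x − 7.76 = 0, giving x = 0.287 V (positive root), so V_GS = 0.847 V.
I_D = (V_DD − V_GS)/R = (8.32 − 0.847) / 37.1 = 0.201 mA.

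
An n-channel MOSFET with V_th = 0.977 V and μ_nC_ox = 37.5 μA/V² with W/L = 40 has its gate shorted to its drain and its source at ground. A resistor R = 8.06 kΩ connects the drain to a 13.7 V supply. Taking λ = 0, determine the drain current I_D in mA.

I_D = 1.41 mA

With gate tied to drain, V_GS = V_DS ≥ V_GS − V_th, so the device is in saturation.
k_n = μ_nC_ox · (W/L) = 1.5 mA/V².
KCL at the drain: ½ k_n (V_GS − V_th)² = (V_DD − V_GS)/R.
Let x = V_GS − 0.977. Then 6.04 x² + x − 12.72 = 0, giving x = 1.37 V (positive root), so V_GS = 2.35 V.
I_D = (V_DD − V_GS)/R = (13.7 − 2.35) / 8.06 = 1.41 mA.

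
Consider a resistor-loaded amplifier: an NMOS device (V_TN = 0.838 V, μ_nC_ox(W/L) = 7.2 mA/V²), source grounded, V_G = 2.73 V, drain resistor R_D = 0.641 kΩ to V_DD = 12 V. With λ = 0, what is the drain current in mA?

V_GS = V_G = 2.73 V, so V_ov = 2.73 − 0.838 = 1.89 V.
Assume saturation: I_D = ½ k_n V_ov² = 0.5 × 7.2 × 1.89² = 12.9 mA, giving V_DS = V_DD − I_D R_D = 12 − 12.9 × 0.641 = 3.74 V.
V_DS = 3.74 V ≥ V_ov = 1.89 V, confirming saturation.

I_D = 12.9 mA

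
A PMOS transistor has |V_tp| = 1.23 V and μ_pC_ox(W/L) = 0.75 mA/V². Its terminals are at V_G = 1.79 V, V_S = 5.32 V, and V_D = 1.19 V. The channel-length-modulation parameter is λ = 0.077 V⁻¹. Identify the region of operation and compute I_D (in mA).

V_SG = V_S − V_G = 5.32 − 1.79 = 3.53 V; V_SD = V_S − V_D = 5.32 − 1.19 = 4.13 V.
V_ov = V_SG − |V_tp| = 3.53 − 1.23 = 2.3 V.
Since V_SD = 4.13 V ≥ V_ov = 2.3 V, the device is in saturation.
I_D = ½ k_p V_ov² (1 + λ V_SD) = 0.5 × 0.75 × 2.3² × (1 + 0.077 × 4.13) = 2.61 mA.

Saturation; I_D = 2.61 mA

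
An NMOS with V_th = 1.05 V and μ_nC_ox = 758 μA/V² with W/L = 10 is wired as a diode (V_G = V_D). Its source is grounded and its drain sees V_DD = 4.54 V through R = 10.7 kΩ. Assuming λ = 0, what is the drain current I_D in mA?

With gate tied to drain, V_GS = V_DS ≥ V_GS − V_th, so the device is in saturation.
k_n = μ_nC_ox · (W/L) = 7.58 mA/V².
KCL at the drain: ½ k_n (V_GS − V_th)² = (V_DD − V_GS)/R.
Let x = V_GS − 1.05. Then 40.6 x² + x − 3.49 = 0, giving x = 0.281 V (positive root), so V_GS = 1.33 V.
I_D = (V_DD − V_GS)/R = (4.54 − 1.33) / 10.7 = 0.3 mA.

I_D = 0.300 mA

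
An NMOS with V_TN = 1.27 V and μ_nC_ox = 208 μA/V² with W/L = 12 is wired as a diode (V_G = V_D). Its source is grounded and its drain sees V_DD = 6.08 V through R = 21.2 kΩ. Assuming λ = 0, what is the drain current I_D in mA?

I_D = 0.208 mA

With gate tied to drain, V_GS = V_DS ≥ V_GS − V_TN, so the device is in saturation.
k_n = μ_nC_ox · (W/L) = 2.496 mA/V².
KCL at the drain: ½ k_n (V_GS − V_TN)² = (V_DD − V_GS)/R.
Let x = V_GS − 1.27. Then 26.5 x² + x − 4.81 = 0, giving x = 0.408 V (positive root), so V_GS = 1.68 V.
I_D = (V_DD − V_GS)/R = (6.08 − 1.68) / 21.2 = 0.208 mA.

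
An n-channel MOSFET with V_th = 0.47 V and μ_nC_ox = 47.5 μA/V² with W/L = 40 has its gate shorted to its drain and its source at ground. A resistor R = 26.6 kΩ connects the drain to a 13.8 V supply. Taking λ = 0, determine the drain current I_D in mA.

I_D = 0.475 mA

With gate tied to drain, V_GS = V_DS ≥ V_GS − V_th, so the device is in saturation.
k_n = μ_nC_ox · (W/L) = 1.9 mA/V².
KCL at the drain: ½ k_n (V_GS − V_th)² = (V_DD − V_GS)/R.
Let x = V_GS − 0.47. Then 25.3 x² + x − 13.33 = 0, giving x = 0.707 V (positive root), so V_GS = 1.18 V.
I_D = (V_DD − V_GS)/R = (13.8 − 1.18) / 26.6 = 0.475 mA.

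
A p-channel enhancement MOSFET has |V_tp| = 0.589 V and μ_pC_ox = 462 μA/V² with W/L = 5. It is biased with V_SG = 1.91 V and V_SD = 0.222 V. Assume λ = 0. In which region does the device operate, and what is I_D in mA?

Triode; I_D = 0.621 mA

k_p = μ_pC_ox · (W/L) = 2.31 mA/V².
V_ov = V_SG − |V_tp| = 1.91 − 0.589 = 1.32 V.
Since V_SD = 0.222 V < V_ov = 1.32 V, the device is in the triode region.
I_D = k_p [V_ov · V_SD − ½ V_SD²] = 2.31 × [1.32 × 0.222 − 0.5 × 0.222²] = 0.621 mA.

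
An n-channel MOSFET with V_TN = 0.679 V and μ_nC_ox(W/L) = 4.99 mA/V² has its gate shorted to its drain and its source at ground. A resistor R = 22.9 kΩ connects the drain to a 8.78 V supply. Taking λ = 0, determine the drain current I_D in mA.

With gate tied to drain, V_GS = V_DS ≥ V_GS − V_TN, so the device is in saturation.
KCL at the drain: ½ k_n (V_GS − V_TN)² = (V_DD − V_GS)/R.
Let x = V_GS − 0.679. Then 57.1 x² + x − 8.101 = 0, giving x = 0.368 V (positive root), so V_GS = 1.05 V.
I_D = (V_DD − V_GS)/R = (8.78 − 1.05) / 22.9 = 0.338 mA.

I_D = 0.338 mA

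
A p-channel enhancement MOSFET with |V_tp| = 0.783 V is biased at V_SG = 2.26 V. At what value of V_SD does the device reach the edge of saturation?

The boundary between triode and saturation is V_SD = V_SG − |V_tp| = V_ov.
V_ov = 2.26 − 0.783 = 1.48 V.

V_SD,sat = 1.48 V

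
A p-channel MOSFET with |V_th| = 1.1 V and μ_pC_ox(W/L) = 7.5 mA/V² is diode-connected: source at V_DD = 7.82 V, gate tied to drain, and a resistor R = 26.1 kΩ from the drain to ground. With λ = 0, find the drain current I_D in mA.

I_D = 0.248 mA

With gate tied to drain, V_SG = V_SD ≥ V_SG − |V_th|, so the device is in saturation.
KCL at the drain: ½ k_p (V_SG − |V_th|)² = (V_DD − V_SG)/R.
Let x = V_SG − 1.1. Then 97.9 x² + x − 6.72 = 0, giving x = 0.257 V (positive root), so V_SG = 1.36 V.
I_D = (V_DD − V_SG)/R = (7.82 − 1.36) / 26.1 = 0.248 mA.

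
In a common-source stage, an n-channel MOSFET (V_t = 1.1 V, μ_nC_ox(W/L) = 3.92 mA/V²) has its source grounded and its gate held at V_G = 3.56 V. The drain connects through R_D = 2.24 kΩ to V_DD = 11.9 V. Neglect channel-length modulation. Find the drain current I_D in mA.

V_GS = V_G = 3.56 V, so V_ov = 3.56 − 1.1 = 2.46 V.
Assume saturation: I_D = ½ k_n V_ov² = 0.5 × 3.92 × 2.46² = 11.9 mA, giving V_DS = V_DD − I_D R_D = 11.9 − 11.9 × 2.24 = -14.7 V.
But -14.7 V < V_ov = 2.46 V, so the device is actually in triode.
In triode I_D = k_n[V_ov V_DS − ½ V_DS²] and I_D = (V_DD − V_DS)/R_D. Equating: 4.39 V_DS² − 22.6 V_DS + 11.9 = 0, giving V_DS = 0.595 V (the root below V_ov).
I_D = (11.9 − 0.595) / 2.24 = 5.05 mA.

I_D = 5.05 mA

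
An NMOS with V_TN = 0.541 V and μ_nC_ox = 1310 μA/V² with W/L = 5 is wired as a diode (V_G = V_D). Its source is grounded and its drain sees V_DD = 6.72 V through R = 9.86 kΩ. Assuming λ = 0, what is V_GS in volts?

V_GS = 0.963 V

With gate tied to drain, V_GS = V_DS ≥ V_GS − V_TN, so the device is in saturation.
k_n = μ_nC_ox · (W/L) = 6.55 mA/V².
KCL at the drain: ½ k_n (V_GS − V_TN)² = (V_DD − V_GS)/R.
Let x = V_GS − 0.541. Then 32.3 x² + x − 6.179 = 0, giving x = 0.422 V (positive root), so V_GS = 0.963 V.
I_D = (V_DD − V_GS)/R = (6.72 − 0.963) / 9.86 = 0.584 mA.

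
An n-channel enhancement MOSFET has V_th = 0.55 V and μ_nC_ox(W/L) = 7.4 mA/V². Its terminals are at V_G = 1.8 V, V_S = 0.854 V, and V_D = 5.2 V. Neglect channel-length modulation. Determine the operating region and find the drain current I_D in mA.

V_GS = V_G − V_S = 1.8 − 0.854 = 0.946 V; V_DS = V_D − V_S = 5.2 − 0.854 = 4.35 V.
V_ov = V_GS − V_th = 0.946 − 0.55 = 0.396 V.
Since V_DS = 4.35 V ≥ V_ov = 0.396 V, the device is in saturation.
I_D = ½ k_n V_ov² = 0.5 × 7.4 × 0.396² = 0.58 mA.

Saturation; I_D = 0.580 mA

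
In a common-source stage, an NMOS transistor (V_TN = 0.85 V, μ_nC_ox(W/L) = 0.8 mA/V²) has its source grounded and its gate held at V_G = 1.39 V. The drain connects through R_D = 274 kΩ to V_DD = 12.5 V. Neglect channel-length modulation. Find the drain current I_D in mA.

V_GS = V_G = 1.39 V, so V_ov = 1.39 − 0.85 = 0.54 V.
Assume saturation: I_D = ½ k_n V_ov² = 0.5 × 0.8 × 0.54² = 0.117 mA, giving V_DS = V_DD − I_D R_D = 12.5 − 0.117 × 274 = -19.5 V.
But -19.5 V < V_ov = 0.54 V, so the device is actually in triode.
In triode I_D = k_n[V_ov V_DS − ½ V_DS²] and I_D = (V_DD − V_DS)/R_D. Equating: 110 V_DS² − 119.4 V_DS + 12.5 = 0, giving V_DS = 0.117 V (the root below V_ov).
I_D = (12.5 − 0.117) / 274 = 0.0452 mA.

I_D = 0.0452 mA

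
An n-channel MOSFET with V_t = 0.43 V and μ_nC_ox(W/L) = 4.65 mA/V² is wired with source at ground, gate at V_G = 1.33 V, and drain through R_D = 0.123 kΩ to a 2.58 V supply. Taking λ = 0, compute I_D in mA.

V_GS = V_G = 1.33 V, so V_ov = 1.33 − 0.43 = 0.9 V.
Assume saturation: I_D = ½ k_n V_ov² = 0.5 × 4.65 × 0.9² = 1.88 mA, giving V_DS = V_DD − I_D R_D = 2.58 − 1.88 × 0.123 = 2.35 V.
V_DS = 2.35 V ≥ V_ov = 0.9 V, confirming saturation.

I_D = 1.88 mA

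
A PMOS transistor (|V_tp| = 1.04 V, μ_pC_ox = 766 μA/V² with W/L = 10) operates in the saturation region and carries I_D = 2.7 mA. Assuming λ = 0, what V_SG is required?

V_SG = 1.88 V

k_p = μ_pC_ox · (W/L) = 7.66 mA/V².
In saturation I_D = ½ k_p (V_SG − |V_tp|)², so V_SG − |V_tp| = √(2 I_D / k_p) = √(2 × 2.7 / 7.66) = 0.84 V.
V_SG = 1.04 + 0.84 = 1.88 V.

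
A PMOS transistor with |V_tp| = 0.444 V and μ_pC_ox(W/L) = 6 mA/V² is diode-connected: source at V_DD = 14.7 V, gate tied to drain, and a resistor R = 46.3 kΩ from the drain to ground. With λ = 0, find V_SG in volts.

V_SG = 0.761 V

With gate tied to drain, V_SG = V_SD ≥ V_SG − |V_tp|, so the device is in saturation.
KCL at the drain: ½ k_p (V_SG − |V_tp|)² = (V_DD − V_SG)/R.
Let x = V_SG − 0.444. Then 139 x² + x − 14.26 = 0, giving x = 0.317 V (positive root), so V_SG = 0.761 V.
I_D = (V_DD − V_SG)/R = (14.7 − 0.761) / 46.3 = 0.301 mA.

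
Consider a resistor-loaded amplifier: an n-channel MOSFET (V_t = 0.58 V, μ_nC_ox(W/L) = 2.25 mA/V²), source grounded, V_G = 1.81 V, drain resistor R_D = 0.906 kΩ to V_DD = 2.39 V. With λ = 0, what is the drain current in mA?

I_D = 1.60 mA

V_GS = V_G = 1.81 V, so V_ov = 1.81 − 0.58 = 1.23 V.
Assume saturation: I_D = ½ k_n V_ov² = 0.5 × 2.25 × 1.23² = 1.7 mA, giving V_DS = V_DD − I_D R_D = 2.39 − 1.7 × 0.906 = 0.848 V.
But 0.848 V < V_ov = 1.23 V, so the device is actually in triode.
In triode I_D = k_n[V_ov V_DS − ½ V_DS²] and I_D = (V_DD − V_DS)/R_D. Equating: 1.02 V_DS² − 3.507 V_DS + 2.39 = 0, giving V_DS = 0.936 V (the root below V_ov).
I_D = (2.39 − 0.936) / 0.906 = 1.6 mA.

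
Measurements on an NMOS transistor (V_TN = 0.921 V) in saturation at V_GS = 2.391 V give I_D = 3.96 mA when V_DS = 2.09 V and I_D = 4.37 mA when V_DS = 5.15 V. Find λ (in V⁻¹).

λ = 0.0364 V⁻¹

With V_GS fixed, I_D ∝ (1 + λ V_DS) in saturation, so I_D2/I_D1 = (1 + λ V_DS2)/(1 + λ V_DS1).
4.37/3.96 = 1.104 = (1 + 5.15 λ)/(1 + 2.09 λ).
Solving: λ (I_D1 V_DS2 − I_D2 V_DS1) = I_D2 − I_D1, so λ = (4.37 − 3.96) / (3.96 × 5.15 − 4.37 × 2.09) = 0.41 / 11.3 = 0.0364 V⁻¹.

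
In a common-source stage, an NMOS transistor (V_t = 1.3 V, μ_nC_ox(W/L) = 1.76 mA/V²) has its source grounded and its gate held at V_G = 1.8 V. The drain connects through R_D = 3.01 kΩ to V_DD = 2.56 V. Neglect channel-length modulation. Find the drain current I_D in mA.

V_GS = V_G = 1.8 V, so V_ov = 1.8 − 1.3 = 0.5 V.
Assume saturation: I_D = ½ k_n V_ov² = 0.5 × 1.76 × 0.5² = 0.22 mA, giving V_DS = V_DD − I_D R_D = 2.56 − 0.22 × 3.01 = 1.9 V.
V_DS = 1.9 V ≥ V_ov = 0.5 V, confirming saturation.

I_D = 0.220 mA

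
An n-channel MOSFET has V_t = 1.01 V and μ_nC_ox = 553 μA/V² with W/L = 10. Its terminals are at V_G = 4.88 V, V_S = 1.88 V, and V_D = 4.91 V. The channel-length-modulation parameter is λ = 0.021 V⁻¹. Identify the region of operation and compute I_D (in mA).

V_GS = V_G − V_S = 4.88 − 1.88 = 3 V; V_DS = V_D − V_S = 4.91 − 1.88 = 3.03 V.
k_n = μ_nC_ox · (W/L) = 5.53 mA/V².
V_ov = V_GS − V_t = 3 − 1.01 = 1.99 V.
Since V_DS = 3.03 V ≥ V_ov = 1.99 V, the device is in saturation.
I_D = ½ k_n V_ov² (1 + λ V_DS) = 0.5 × 5.53 × 1.99² × (1 + 0.021 × 3.03) = 11.6 mA.

Saturation; I_D = 11.6 mA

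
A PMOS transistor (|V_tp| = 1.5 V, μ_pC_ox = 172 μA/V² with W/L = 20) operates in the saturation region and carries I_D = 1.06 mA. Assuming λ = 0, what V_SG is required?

V_SG = 2.29 V

k_p = μ_pC_ox · (W/L) = 3.44 mA/V².
In saturation I_D = ½ k_p (V_SG − |V_tp|)², so V_SG − |V_tp| = √(2 I_D / k_p) = √(2 × 1.06 / 3.44) = 0.785 V.
V_SG = 1.5 + 0.785 = 2.29 V.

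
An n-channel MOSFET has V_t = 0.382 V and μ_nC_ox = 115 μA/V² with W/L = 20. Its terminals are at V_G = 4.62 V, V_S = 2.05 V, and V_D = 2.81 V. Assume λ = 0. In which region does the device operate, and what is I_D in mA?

V_GS = V_G − V_S = 4.62 − 2.05 = 2.57 V; V_DS = V_D − V_S = 2.81 − 2.05 = 0.76 V.
k_n = μ_nC_ox · (W/L) = 2.3 mA/V².
V_ov = V_GS − V_t = 2.57 − 0.382 = 2.19 V.
Since V_DS = 0.76 V < V_ov = 2.19 V, the device is in the triode region.
I_D = k_n [V_ov · V_DS − ½ V_DS²] = 2.3 × [2.19 × 0.76 − 0.5 × 0.76²] = 3.16 mA.

Triode; I_D = 3.16 mA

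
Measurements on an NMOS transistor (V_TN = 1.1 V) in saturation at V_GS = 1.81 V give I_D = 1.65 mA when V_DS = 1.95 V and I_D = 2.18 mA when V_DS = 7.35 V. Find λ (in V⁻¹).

With V_GS fixed, I_D ∝ (1 + λ V_DS) in saturation, so I_D2/I_D1 = (1 + λ V_DS2)/(1 + λ V_DS1).
2.18/1.65 = 1.321 = (1 + 7.35 λ)/(1 + 1.95 λ).
Solving: λ (I_D1 V_DS2 − I_D2 V_DS1) = I_D2 − I_D1, so λ = (2.18 − 1.65) / (1.65 × 7.35 − 2.18 × 1.95) = 0.53 / 7.88 = 0.0673 V⁻¹.

λ = 0.0673 V⁻¹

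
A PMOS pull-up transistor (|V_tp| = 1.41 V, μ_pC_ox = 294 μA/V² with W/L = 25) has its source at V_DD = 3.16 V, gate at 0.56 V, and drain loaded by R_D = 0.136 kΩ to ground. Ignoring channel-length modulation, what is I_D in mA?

I_D = 5.20 mA

V_SG = V_DD − V_G = 3.16 − 0.56 = 2.6 V, so V_ov = 2.6 − 1.41 = 1.19 V.
k_p = μ_pC_ox · (W/L) = 7.35 mA/V².
Assume saturation: I_D = ½ k_p V_ov² = 0.5 × 7.35 × 1.19² = 5.2 mA, giving V_SD = V_DD − I_D R_D = 3.16 − 5.2 × 0.136 = 2.45 V.
V_SD = 2.45 V ≥ V_ov = 1.19 V, confirming saturation.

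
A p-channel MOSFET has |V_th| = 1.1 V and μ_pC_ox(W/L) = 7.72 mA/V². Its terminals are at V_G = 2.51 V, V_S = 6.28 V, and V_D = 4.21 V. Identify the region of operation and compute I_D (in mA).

Triode; I_D = 26.1 mA

V_SG = V_S − V_G = 6.28 − 2.51 = 3.77 V; V_SD = V_S − V_D = 6.28 − 4.21 = 2.07 V.
V_ov = V_SG − |V_th| = 3.77 − 1.1 = 2.67 V.
Since V_SD = 2.07 V < V_ov = 2.67 V, the device is in the triode region.
I_D = k_p [V_ov · V_SD − ½ V_SD²] = 7.72 × [2.67 × 2.07 − 0.5 × 2.07²] = 26.1 mA.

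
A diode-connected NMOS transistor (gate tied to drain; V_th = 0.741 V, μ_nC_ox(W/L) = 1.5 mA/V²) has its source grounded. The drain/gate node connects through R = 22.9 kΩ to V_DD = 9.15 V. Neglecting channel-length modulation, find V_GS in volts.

V_GS = 1.41 V

With gate tied to drain, V_GS = V_DS ≥ V_GS − V_th, so the device is in saturation.
KCL at the drain: ½ k_n (V_GS − V_th)² = (V_DD − V_GS)/R.
Let x = V_GS − 0.741. Then 17.2 x² + x − 8.409 = 0, giving x = 0.671 V (positive root), so V_GS = 1.41 V.
I_D = (V_DD − V_GS)/R = (9.15 − 1.41) / 22.9 = 0.338 mA.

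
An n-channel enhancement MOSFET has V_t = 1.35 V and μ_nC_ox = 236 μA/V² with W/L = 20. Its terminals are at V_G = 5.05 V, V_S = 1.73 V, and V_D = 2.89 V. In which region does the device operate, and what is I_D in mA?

V_GS = V_G − V_S = 5.05 − 1.73 = 3.32 V; V_DS = V_D − V_S = 2.89 − 1.73 = 1.16 V.
k_n = μ_nC_ox · (W/L) = 4.72 mA/V².
V_ov = V_GS − V_t = 3.32 − 1.35 = 1.97 V.
Since V_DS = 1.16 V < V_ov = 1.97 V, the device is in the triode region.
I_D = k_n [V_ov · V_DS − ½ V_DS²] = 4.72 × [1.97 × 1.16 − 0.5 × 1.16²] = 7.61 mA.

Triode; I_D = 7.61 mA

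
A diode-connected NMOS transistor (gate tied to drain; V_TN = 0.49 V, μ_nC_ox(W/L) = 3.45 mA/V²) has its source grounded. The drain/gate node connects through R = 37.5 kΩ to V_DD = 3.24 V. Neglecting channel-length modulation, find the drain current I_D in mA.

With gate tied to drain, V_GS = V_DS ≥ V_GS − V_TN, so the device is in saturation.
KCL at the drain: ½ k_n (V_GS − V_TN)² = (V_DD − V_GS)/R.
Let x = V_GS − 0.49. Then 64.7 x² + x − 2.75 = 0, giving x = 0.199 V (positive root), so V_GS = 0.689 V.
I_D = (V_DD − V_GS)/R = (3.24 − 0.689) / 37.5 = 0.068 mA.

I_D = 0.0680 mA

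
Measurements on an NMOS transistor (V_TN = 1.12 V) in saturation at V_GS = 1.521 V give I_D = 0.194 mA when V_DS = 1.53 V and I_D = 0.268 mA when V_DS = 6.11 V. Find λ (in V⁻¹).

λ = 0.0954 V⁻¹

With V_GS fixed, I_D ∝ (1 + λ V_DS) in saturation, so I_D2/I_D1 = (1 + λ V_DS2)/(1 + λ V_DS1).
0.268/0.194 = 1.381 = (1 + 6.11 λ)/(1 + 1.53 λ).
Solving: λ (I_D1 V_DS2 − I_D2 V_DS1) = I_D2 − I_D1, so λ = (0.268 − 0.194) / (0.194 × 6.11 − 0.268 × 1.53) = 0.074 / 0.775 = 0.0954 V⁻¹.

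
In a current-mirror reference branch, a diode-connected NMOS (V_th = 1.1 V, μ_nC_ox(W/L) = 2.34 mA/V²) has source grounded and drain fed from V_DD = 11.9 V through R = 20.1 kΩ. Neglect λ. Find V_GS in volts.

With gate tied to drain, V_GS = V_DS ≥ V_GS − V_th, so the device is in saturation.
KCL at the drain: ½ k_n (V_GS − V_th)² = (V_DD − V_GS)/R.
Let x = V_GS − 1.1. Then 23.5 x² + x − 10.8 = 0, giving x = 0.657 V (positive root), so V_GS = 1.76 V.
I_D = (V_DD − V_GS)/R = (11.9 − 1.76) / 20.1 = 0.505 mA.

V_GS = 1.76 V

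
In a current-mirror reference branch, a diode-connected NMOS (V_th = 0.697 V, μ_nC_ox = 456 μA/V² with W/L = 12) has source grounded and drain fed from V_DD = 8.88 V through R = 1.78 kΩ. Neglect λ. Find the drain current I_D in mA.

With gate tied to drain, V_GS = V_DS ≥ V_GS − V_th, so the device is in saturation.
k_n = μ_nC_ox · (W/L) = 5.472 mA/V².
KCL at the drain: ½ k_n (V_GS − V_th)² = (V_DD − V_GS)/R.
Let x = V_GS − 0.697. Then 4.87 x² + x − 8.183 = 0, giving x = 1.2 V (positive root), so V_GS = 1.89 V.
I_D = (V_DD − V_GS)/R = (8.88 − 1.89) / 1.78 = 3.92 mA.

I_D = 3.92 mA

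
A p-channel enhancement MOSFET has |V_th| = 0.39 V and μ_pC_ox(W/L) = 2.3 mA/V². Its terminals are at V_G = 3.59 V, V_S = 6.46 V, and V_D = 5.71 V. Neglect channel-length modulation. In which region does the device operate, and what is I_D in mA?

V_SG = V_S − V_G = 6.46 − 3.59 = 2.87 V; V_SD = V_S − V_D = 6.46 − 5.71 = 0.75 V.
V_ov = V_SG − |V_th| = 2.87 − 0.39 = 2.48 V.
Since V_SD = 0.75 V < V_ov = 2.48 V, the device is in the triode region.
I_D = k_p [V_ov · V_SD − ½ V_SD²] = 2.3 × [2.48 × 0.75 − 0.5 × 0.75²] = 3.63 mA.

Triode; I_D = 3.63 mA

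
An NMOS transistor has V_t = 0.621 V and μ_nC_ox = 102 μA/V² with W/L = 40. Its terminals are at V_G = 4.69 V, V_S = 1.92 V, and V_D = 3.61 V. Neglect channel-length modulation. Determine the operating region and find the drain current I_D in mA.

V_GS = V_G − V_S = 4.69 − 1.92 = 2.77 V; V_DS = V_D − V_S = 3.61 − 1.92 = 1.69 V.
k_n = μ_nC_ox · (W/L) = 4.08 mA/V².
V_ov = V_GS − V_t = 2.77 − 0.621 = 2.15 V.
Since V_DS = 1.69 V < V_ov = 2.15 V, the device is in the triode region.
I_D = k_n [V_ov · V_DS − ½ V_DS²] = 4.08 × [2.15 × 1.69 − 0.5 × 1.69²] = 8.99 mA.

Triode; I_D = 8.99 mA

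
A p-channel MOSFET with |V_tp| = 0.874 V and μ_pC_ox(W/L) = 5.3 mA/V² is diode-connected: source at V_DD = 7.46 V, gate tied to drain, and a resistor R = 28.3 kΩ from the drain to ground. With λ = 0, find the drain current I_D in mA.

With gate tied to drain, V_SG = V_SD ≥ V_SG − |V_tp|, so the device is in saturation.
KCL at the drain: ½ k_p (V_SG − |V_tp|)² = (V_DD − V_SG)/R.
Let x = V_SG − 0.874. Then 75 x² + x − 6.586 = 0, giving x = 0.29 V (positive root), so V_SG = 1.16 V.
I_D = (V_DD − V_SG)/R = (7.46 − 1.16) / 28.3 = 0.222 mA.

I_D = 0.222 mA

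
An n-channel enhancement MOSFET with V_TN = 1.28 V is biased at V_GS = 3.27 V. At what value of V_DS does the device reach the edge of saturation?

V_DS,sat = 1.99 V

The boundary between triode and saturation is V_DS = V_GS − V_TN = V_ov.
V_ov = 3.27 − 1.28 = 1.99 V.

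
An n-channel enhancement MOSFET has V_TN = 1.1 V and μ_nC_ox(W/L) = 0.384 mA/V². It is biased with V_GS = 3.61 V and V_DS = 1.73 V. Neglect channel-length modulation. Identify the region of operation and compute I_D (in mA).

V_ov = V_GS − V_TN = 3.61 − 1.1 = 2.51 V.
Since V_DS = 1.73 V < V_ov = 2.51 V, the device is in the triode region.
I_D = k_n [V_ov · V_DS − ½ V_DS²] = 0.384 × [2.51 × 1.73 − 0.5 × 1.73²] = 1.09 mA.

Triode; I_D = 1.09 mA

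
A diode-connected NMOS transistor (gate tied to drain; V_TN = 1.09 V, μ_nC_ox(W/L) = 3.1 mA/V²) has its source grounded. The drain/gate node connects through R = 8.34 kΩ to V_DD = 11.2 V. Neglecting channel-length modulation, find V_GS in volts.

With gate tied to drain, V_GS = V_DS ≥ V_GS − V_TN, so the device is in saturation.
KCL at the drain: ½ k_n (V_GS − V_TN)² = (V_DD − V_GS)/R.
Let x = V_GS − 1.09. Then 12.9 x² + x − 10.11 = 0, giving x = 0.847 V (positive root), so V_GS = 1.94 V.
I_D = (V_DD − V_GS)/R = (11.2 − 1.94) / 8.34 = 1.11 mA.

V_GS = 1.94 V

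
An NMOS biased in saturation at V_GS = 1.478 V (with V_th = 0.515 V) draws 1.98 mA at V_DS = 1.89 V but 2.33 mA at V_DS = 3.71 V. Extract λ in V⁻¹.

With V_GS fixed, I_D ∝ (1 + λ V_DS) in saturation, so I_D2/I_D1 = (1 + λ V_DS2)/(1 + λ V_DS1).
2.33/1.98 = 1.177 = (1 + 3.71 λ)/(1 + 1.89 λ).
Solving: λ (I_D1 V_DS2 − I_D2 V_DS1) = I_D2 − I_D1, so λ = (2.33 − 1.98) / (1.98 × 3.71 − 2.33 × 1.89) = 0.35 / 2.94 = 0.119 V⁻¹.

λ = 0.119 V⁻¹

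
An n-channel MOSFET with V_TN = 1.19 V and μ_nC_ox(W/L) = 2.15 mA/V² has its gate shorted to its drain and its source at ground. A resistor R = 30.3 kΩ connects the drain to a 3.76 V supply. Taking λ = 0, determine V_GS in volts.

With gate tied to drain, V_GS = V_DS ≥ V_GS − V_TN, so the device is in saturation.
KCL at the drain: ½ k_n (V_GS − V_TN)² = (V_DD − V_GS)/R.
Let x = V_GS − 1.19. Then 32.6 x² + x − 2.57 = 0, giving x = 0.266 V (positive root), so V_GS = 1.46 V.
I_D = (V_DD − V_GS)/R = (3.76 − 1.46) / 30.3 = 0.076 mA.

V_GS = 1.46 V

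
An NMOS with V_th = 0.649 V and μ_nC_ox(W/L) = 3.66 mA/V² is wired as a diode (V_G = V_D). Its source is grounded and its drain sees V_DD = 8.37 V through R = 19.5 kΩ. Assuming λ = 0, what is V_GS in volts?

V_GS = 1.10 V

With gate tied to drain, V_GS = V_DS ≥ V_GS − V_th, so the device is in saturation.
KCL at the drain: ½ k_n (V_GS − V_th)² = (V_DD − V_GS)/R.
Let x = V_GS − 0.649. Then 35.7 x² + x − 7.721 = 0, giving x = 0.451 V (positive root), so V_GS = 1.1 V.
I_D = (V_DD − V_GS)/R = (8.37 − 1.1) / 19.5 = 0.373 mA.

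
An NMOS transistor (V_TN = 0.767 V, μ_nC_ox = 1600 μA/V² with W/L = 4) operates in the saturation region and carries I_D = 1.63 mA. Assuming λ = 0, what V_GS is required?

V_GS = 1.48 V

k_n = μ_nC_ox · (W/L) = 6.4 mA/V².
In saturation I_D = ½ k_n (V_GS − V_TN)², so V_GS − V_TN = √(2 I_D / k_n) = √(2 × 1.63 / 6.4) = 0.714 V.
V_GS = 0.767 + 0.714 = 1.48 V.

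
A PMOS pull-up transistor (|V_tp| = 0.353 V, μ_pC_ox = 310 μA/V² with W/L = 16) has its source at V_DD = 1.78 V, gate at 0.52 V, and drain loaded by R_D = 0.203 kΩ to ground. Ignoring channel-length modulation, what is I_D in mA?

V_SG = V_DD − V_G = 1.78 − 0.52 = 1.26 V, so V_ov = 1.26 − 0.353 = 0.907 V.
k_p = μ_pC_ox · (W/L) = 4.96 mA/V².
Assume saturation: I_D = ½ k_p V_ov² = 0.5 × 4.96 × 0.907² = 2.04 mA, giving V_SD = V_DD − I_D R_D = 1.78 − 2.04 × 0.203 = 1.37 V.
V_SD = 1.37 V ≥ V_ov = 0.907 V, confirming saturation.

I_D = 2.04 mA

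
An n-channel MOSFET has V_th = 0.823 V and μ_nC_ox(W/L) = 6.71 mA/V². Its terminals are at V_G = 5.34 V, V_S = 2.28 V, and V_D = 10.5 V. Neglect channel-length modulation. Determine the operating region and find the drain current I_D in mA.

Saturation; I_D = 16.8 mA

V_GS = V_G − V_S = 5.34 − 2.28 = 3.06 V; V_DS = V_D − V_S = 10.5 − 2.28 = 8.22 V.
V_ov = V_GS − V_th = 3.06 − 0.823 = 2.24 V.
Since V_DS = 8.22 V ≥ V_ov = 2.24 V, the device is in saturation.
I_D = ½ k_n V_ov² = 0.5 × 6.71 × 2.24² = 16.8 mA.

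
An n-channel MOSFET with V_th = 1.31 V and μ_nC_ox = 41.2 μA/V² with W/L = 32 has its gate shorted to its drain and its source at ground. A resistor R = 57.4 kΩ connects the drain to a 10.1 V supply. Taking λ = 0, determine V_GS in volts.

With gate tied to drain, V_GS = V_DS ≥ V_GS − V_th, so the device is in saturation.
k_n = μ_nC_ox · (W/L) = 1.318 mA/V².
KCL at the drain: ½ k_n (V_GS − V_th)² = (V_DD − V_GS)/R.
Let x = V_GS − 1.31. Then 37.8 x² + x − 8.79 = 0, giving x = 0.469 V (positive root), so V_GS = 1.78 V.
I_D = (V_DD − V_GS)/R = (10.1 − 1.78) / 57.4 = 0.145 mA.

V_GS = 1.78 V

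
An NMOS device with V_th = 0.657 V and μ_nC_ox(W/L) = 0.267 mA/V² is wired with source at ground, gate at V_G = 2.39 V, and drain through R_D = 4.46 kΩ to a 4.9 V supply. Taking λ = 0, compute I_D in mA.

V_GS = V_G = 2.39 V, so V_ov = 2.39 − 0.657 = 1.73 V.
Assume saturation: I_D = ½ k_n V_ov² = 0.5 × 0.267 × 1.73² = 0.401 mA, giving V_DS = V_DD − I_D R_D = 4.9 − 0.401 × 4.46 = 3.11 V.
V_DS = 3.11 V ≥ V_ov = 1.73 V, confirming saturation.

I_D = 0.401 mA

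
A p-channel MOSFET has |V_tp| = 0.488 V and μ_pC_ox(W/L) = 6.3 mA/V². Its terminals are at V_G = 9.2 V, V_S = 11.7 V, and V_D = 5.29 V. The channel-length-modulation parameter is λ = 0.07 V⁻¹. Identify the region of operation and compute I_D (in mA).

V_SG = V_S − V_G = 11.7 − 9.2 = 2.5 V; V_SD = V_S − V_D = 11.7 − 5.29 = 6.41 V.
V_ov = V_SG − |V_tp| = 2.5 − 0.488 = 2.01 V.
Since V_SD = 6.41 V ≥ V_ov = 2.01 V, the device is in saturation.
I_D = ½ k_p V_ov² (1 + λ V_SD) = 0.5 × 6.3 × 2.01² × (1 + 0.07 × 6.41) = 18.5 mA.

Saturation; I_D = 18.5 mA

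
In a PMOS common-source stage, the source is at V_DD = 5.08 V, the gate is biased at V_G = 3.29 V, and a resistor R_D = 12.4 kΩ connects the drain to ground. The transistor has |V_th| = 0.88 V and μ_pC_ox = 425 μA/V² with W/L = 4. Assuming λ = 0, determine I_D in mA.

I_D = 0.386 mA

V_SG = V_DD − V_G = 5.08 − 3.29 = 1.79 V, so V_ov = 1.79 − 0.88 = 0.91 V.
k_p = μ_pC_ox · (W/L) = 1.7 mA/V².
Assume saturation: I_D = ½ k_p V_ov² = 0.5 × 1.7 × 0.91² = 0.704 mA, giving V_SD = V_DD − I_D R_D = 5.08 − 0.704 × 12.4 = -3.65 V.
But -3.65 V < V_ov = 0.91 V, so the device is actually in triode.
In triode I_D = k_p[V_ov V_SD − ½ V_SD²] and I_D = (V_DD − V_SD)/R_D. Equating: 10.5 V_SD² − 20.18 V_SD + 5.08 = 0, giving V_SD = 0.298 V (the root below V_ov).
I_D = (5.08 − 0.298) / 12.4 = 0.386 mA.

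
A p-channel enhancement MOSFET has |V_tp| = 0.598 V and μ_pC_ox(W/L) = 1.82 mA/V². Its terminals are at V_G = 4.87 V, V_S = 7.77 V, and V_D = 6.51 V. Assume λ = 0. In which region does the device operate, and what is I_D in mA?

V_SG = V_S − V_G = 7.77 − 4.87 = 2.9 V; V_SD = V_S − V_D = 7.77 − 6.51 = 1.26 V.
V_ov = V_SG − |V_tp| = 2.9 − 0.598 = 2.3 V.
Since V_SD = 1.26 V < V_ov = 2.3 V, the device is in the triode region.
I_D = k_p [V_ov · V_SD − ½ V_SD²] = 1.82 × [2.3 × 1.26 − 0.5 × 1.26²] = 3.83 mA.

Triode; I_D = 3.83 mA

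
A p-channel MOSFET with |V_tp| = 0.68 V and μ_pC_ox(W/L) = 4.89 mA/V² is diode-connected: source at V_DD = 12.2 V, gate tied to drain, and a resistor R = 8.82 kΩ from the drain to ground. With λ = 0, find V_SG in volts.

With gate tied to drain, V_SG = V_SD ≥ V_SG − |V_tp|, so the device is in saturation.
KCL at the drain: ½ k_p (V_SG − |V_tp|)² = (V_DD − V_SG)/R.
Let x = V_SG − 0.68. Then 21.6 x² + x − 11.52 = 0, giving x = 0.708 V (positive root), so V_SG = 1.39 V.
I_D = (V_DD − V_SG)/R = (12.2 − 1.39) / 8.82 = 1.23 mA.

V_SG = 1.39 V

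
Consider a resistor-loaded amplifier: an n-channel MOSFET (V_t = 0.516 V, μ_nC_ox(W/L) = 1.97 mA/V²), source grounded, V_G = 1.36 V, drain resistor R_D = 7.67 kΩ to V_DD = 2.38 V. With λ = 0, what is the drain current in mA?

V_GS = V_G = 1.36 V, so V_ov = 1.36 − 0.516 = 0.844 V.
Assume saturation: I_D = ½ k_n V_ov² = 0.5 × 1.97 × 0.844² = 0.702 mA, giving V_DS = V_DD − I_D R_D = 2.38 − 0.702 × 7.67 = -3 V.
But -3 V < V_ov = 0.844 V, so the device is actually in triode.
In triode I_D = k_n[V_ov V_DS − ½ V_DS²] and I_D = (V_DD − V_DS)/R_D. Equating: 7.55 V_DS² − 13.75 V_DS + 2.38 = 0, giving V_DS = 0.194 V (the root below V_ov).
I_D = (2.38 − 0.194) / 7.67 = 0.285 mA.

I_D = 0.285 mA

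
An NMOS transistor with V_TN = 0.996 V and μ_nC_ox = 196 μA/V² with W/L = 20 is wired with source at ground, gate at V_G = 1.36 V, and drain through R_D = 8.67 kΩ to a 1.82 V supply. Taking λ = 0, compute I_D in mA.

V_GS = V_G = 1.36 V, so V_ov = 1.36 − 0.996 = 0.364 V.
k_n = μ_nC_ox · (W/L) = 3.92 mA/V².
Assume saturation: I_D = ½ k_n V_ov² = 0.5 × 3.92 × 0.364² = 0.26 mA, giving V_DS = V_DD − I_D R_D = 1.82 − 0.26 × 8.67 = -0.432 V.
But -0.432 V < V_ov = 0.364 V, so the device is actually in triode.
In triode I_D = k_n[V_ov V_DS − ½ V_DS²] and I_D = (V_DD − V_DS)/R_D. Equating: 17 V_DS² − 13.37 V_DS + 1.82 = 0, giving V_DS = 0.175 V (the root below V_ov).
I_D = (1.82 − 0.175) / 8.67 = 0.19 mA.

I_D = 0.190 mA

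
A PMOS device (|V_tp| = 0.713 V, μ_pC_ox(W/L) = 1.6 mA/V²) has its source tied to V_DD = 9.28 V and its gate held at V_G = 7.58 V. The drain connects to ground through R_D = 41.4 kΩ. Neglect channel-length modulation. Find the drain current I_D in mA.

V_SG = V_DD − V_G = 9.28 − 7.58 = 1.7 V, so V_ov = 1.7 − 0.713 = 0.987 V.
Assume saturation: I_D = ½ k_p V_ov² = 0.5 × 1.6 × 0.987² = 0.779 mA, giving V_SD = V_DD − I_D R_D = 9.28 − 0.779 × 41.4 = -23 V.
But -23 V < V_ov = 0.987 V, so the device is actually in triode.
In triode I_D = k_p[V_ov V_SD − ½ V_SD²] and I_D = (V_DD − V_SD)/R_D. Equating: 33.1 V_SD² − 66.38 V_SD + 9.28 = 0, giving V_SD = 0.151 V (the root below V_ov).
I_D = (9.28 − 0.151) / 41.4 = 0.221 mA.

I_D = 0.221 mA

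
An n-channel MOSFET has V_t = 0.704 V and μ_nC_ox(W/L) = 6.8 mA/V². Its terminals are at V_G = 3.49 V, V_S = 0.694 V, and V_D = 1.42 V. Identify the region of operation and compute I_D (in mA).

Triode; I_D = 8.54 mA

V_GS = V_G − V_S = 3.49 − 0.694 = 2.8 V; V_DS = V_D − V_S = 1.42 − 0.694 = 0.726 V.
V_ov = V_GS − V_t = 2.8 − 0.704 = 2.09 V.
Since V_DS = 0.726 V < V_ov = 2.09 V, the device is in the triode region.
I_D = k_n [V_ov · V_DS − ½ V_DS²] = 6.8 × [2.09 × 0.726 − 0.5 × 0.726²] = 8.54 mA.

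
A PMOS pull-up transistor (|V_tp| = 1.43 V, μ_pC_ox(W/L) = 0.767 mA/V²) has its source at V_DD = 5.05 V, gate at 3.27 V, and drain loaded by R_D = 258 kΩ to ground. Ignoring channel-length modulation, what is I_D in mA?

V_SG = V_DD − V_G = 5.05 − 3.27 = 1.78 V, so V_ov = 1.78 − 1.43 = 0.35 V.
Assume saturation: I_D = ½ k_p V_ov² = 0.5 × 0.767 × 0.35² = 0.047 mA, giving V_SD = V_DD − I_D R_D = 5.05 − 0.047 × 258 = -7.07 V.
But -7.07 V < V_ov = 0.35 V, so the device is actually in triode.
In triode I_D = k_p[V_ov V_SD − ½ V_SD²] and I_D = (V_DD − V_SD)/R_D. Equating: 98.9 V_SD² − 70.26 V_SD + 5.05 = 0, giving V_SD = 0.0811 V (the root below V_ov).
I_D = (5.05 − 0.0811) / 258 = 0.0193 mA.

I_D = 0.0193 mA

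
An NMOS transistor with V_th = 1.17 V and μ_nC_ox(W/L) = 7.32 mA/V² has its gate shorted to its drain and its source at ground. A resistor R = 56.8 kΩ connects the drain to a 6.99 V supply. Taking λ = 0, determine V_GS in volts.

With gate tied to drain, V_GS = V_DS ≥ V_GS − V_th, so the device is in saturation.
KCL at the drain: ½ k_n (V_GS − V_th)² = (V_DD − V_GS)/R.
Let x = V_GS − 1.17. Then 208 x² + x − 5.82 = 0, giving x = 0.165 V (positive root), so V_GS = 1.33 V.
I_D = (V_DD − V_GS)/R = (6.99 − 1.33) / 56.8 = 0.0996 mA.

V_GS = 1.33 V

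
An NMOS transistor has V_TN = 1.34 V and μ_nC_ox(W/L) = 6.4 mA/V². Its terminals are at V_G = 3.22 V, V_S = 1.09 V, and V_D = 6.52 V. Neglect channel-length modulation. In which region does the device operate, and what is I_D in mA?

Saturation; I_D = 2.00 mA

V_GS = V_G − V_S = 3.22 − 1.09 = 2.13 V; V_DS = V_D − V_S = 6.52 − 1.09 = 5.43 V.
V_ov = V_GS − V_TN = 2.13 − 1.34 = 0.79 V.
Since V_DS = 5.43 V ≥ V_ov = 0.79 V, the device is in saturation.
I_D = ½ k_n V_ov² = 0.5 × 6.4 × 0.79² = 2 mA.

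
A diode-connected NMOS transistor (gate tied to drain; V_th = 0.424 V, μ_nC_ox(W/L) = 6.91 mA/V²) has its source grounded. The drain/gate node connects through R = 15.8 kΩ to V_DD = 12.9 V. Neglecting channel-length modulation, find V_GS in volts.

V_GS = 0.893 V

With gate tied to drain, V_GS = V_DS ≥ V_GS − V_th, so the device is in saturation.
KCL at the drain: ½ k_n (V_GS − V_th)² = (V_DD − V_GS)/R.
Let x = V_GS − 0.424. Then 54.6 x² + x − 12.48 = 0, giving x = 0.469 V (positive root), so V_GS = 0.893 V.
I_D = (V_DD − V_GS)/R = (12.9 − 0.893) / 15.8 = 0.76 mA.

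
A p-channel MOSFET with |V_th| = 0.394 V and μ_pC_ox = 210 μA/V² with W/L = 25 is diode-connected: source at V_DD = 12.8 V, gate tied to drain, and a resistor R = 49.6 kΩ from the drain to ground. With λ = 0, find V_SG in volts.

With gate tied to drain, V_SG = V_SD ≥ V_SG − |V_th|, so the device is in saturation.
k_p = μ_pC_ox · (W/L) = 5.25 mA/V².
KCL at the drain: ½ k_p (V_SG − |V_th|)² = (V_DD − V_SG)/R.
Let x = V_SG − 0.394. Then 130 x² + x − 12.41 = 0, giving x = 0.305 V (positive root), so V_SG = 0.699 V.
I_D = (V_DD − V_SG)/R = (12.8 − 0.699) / 49.6 = 0.244 mA.

V_SG = 0.699 V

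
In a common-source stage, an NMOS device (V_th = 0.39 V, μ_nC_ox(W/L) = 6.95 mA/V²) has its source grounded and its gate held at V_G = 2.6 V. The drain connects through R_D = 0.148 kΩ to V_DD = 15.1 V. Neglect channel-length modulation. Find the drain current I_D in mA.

V_GS = V_G = 2.6 V, so V_ov = 2.6 − 0.39 = 2.21 V.
Assume saturation: I_D = ½ k_n V_ov² = 0.5 × 6.95 × 2.21² = 17 mA, giving V_DS = V_DD − I_D R_D = 15.1 − 17 × 0.148 = 12.6 V.
V_DS = 12.6 V ≥ V_ov = 2.21 V, confirming saturation.

I_D = 17.0 mA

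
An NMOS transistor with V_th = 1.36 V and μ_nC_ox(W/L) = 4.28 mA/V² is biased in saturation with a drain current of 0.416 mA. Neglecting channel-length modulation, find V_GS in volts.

In saturation I_D = ½ k_n (V_GS − V_th)², so V_GS − V_th = √(2 I_D / k_n) = √(2 × 0.416 / 4.28) = 0.441 V.
V_GS = 1.36 + 0.441 = 1.8 V.

V_GS = 1.80 V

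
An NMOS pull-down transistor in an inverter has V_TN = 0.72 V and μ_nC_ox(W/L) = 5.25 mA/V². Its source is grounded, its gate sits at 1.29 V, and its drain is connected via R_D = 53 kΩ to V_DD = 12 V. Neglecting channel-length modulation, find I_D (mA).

V_GS = V_G = 1.29 V, so V_ov = 1.29 − 0.72 = 0.57 V.
Assume saturation: I_D = ½ k_n V_ov² = 0.5 × 5.25 × 0.57² = 0.853 mA, giving V_DS = V_DD − I_D R_D = 12 − 0.853 × 53 = -33.2 V.
But -33.2 V < V_ov = 0.57 V, so the device is actually in triode.
In triode I_D = k_n[V_ov V_DS − ½ V_DS²] and I_D = (V_DD − V_DS)/R_D. Equating: 139 V_DS² − 159.6 V_DS + 12 = 0, giving V_DS = 0.0809 V (the root below V_ov).
I_D = (12 − 0.0809) / 53 = 0.225 mA.

I_D = 0.225 mA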